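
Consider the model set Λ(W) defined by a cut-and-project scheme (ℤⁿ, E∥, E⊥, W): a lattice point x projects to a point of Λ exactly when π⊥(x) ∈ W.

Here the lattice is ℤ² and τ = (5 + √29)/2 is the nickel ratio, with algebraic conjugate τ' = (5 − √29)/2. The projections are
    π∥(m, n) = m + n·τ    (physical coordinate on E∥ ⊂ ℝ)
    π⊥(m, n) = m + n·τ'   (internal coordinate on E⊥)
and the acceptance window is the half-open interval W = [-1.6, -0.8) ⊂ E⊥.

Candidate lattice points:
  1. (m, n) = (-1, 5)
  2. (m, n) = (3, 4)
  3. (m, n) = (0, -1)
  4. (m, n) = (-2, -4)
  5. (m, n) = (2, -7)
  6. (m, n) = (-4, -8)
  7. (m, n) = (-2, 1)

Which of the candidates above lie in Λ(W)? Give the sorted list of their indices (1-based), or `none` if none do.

4

Compute τ' = (5−√29)/2 = -0.19258, so π⊥(m,n) = m -0.19258·n.
candidate 1: (m,n)=(-1,5) → π∥ = -1+5·τ ≈ 24.96291, π⊥ = -1+5·τ' ≈ -1.96291 ∉ [-1.6, -0.8) ⇒ out
candidate 2: (m,n)=(3,4) → π∥ = 3+4·τ ≈ 23.77033, π⊥ = 3+4·τ' ≈ 2.22967 ∉ [-1.6, -0.8) ⇒ out
candidate 3: (m,n)=(0,-1) → π∥ = 0-1·τ ≈ -5.19258, π⊥ = 0-1·τ' ≈ 0.19258 ∉ [-1.6, -0.8) ⇒ out
candidate 4: (m,n)=(-2,-4) → π∥ = -2-4·τ ≈ -22.77033, π⊥ = -2-4·τ' ≈ -1.22967 ∈ [-1.6, -0.8) ⇒ IN Λ
candidate 5: (m,n)=(2,-7) → π∥ = 2-7·τ ≈ -34.34808, π⊥ = 2-7·τ' ≈ 3.34808 ∉ [-1.6, -0.8) ⇒ out
candidate 6: (m,n)=(-4,-8) → π∥ = -4-8·τ ≈ -45.54066, π⊥ = -4-8·τ' ≈ -2.45934 ∉ [-1.6, -0.8) ⇒ out
candidate 7: (m,n)=(-2,1) → π∥ = -2+1·τ ≈ 3.19258, π⊥ = -2+1·τ' ≈ -2.19258 ∉ [-1.6, -0.8) ⇒ out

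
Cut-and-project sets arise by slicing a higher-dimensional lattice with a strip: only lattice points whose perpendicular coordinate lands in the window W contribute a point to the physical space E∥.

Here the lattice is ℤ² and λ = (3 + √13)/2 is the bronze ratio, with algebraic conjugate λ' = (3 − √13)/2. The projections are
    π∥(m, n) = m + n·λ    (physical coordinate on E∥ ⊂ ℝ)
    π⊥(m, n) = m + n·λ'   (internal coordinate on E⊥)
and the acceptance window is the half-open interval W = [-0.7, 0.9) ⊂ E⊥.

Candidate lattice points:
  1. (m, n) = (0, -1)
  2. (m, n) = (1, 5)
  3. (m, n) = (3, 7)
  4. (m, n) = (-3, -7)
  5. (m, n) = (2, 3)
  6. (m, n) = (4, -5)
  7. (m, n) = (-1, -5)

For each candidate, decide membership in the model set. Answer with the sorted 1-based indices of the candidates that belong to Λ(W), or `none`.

λ' = (3−√13)/2 ≈ -0.302776.
#1 (0,-1): internal coord 0 + (-1)·λ' = +0.302776; +0.302776 ∈ [-0.7, 0.9) → IN Λ
#2 (1,5): internal coord 1 + (5)·λ' = -0.513878; -0.513878 ∈ [-0.7, 0.9) → IN Λ
#3 (3,7): internal coord 3 + (7)·λ' = +0.880571; +0.880571 ∈ [-0.7, 0.9) → IN Λ
#4 (-3,-7): internal coord -3 + (-7)·λ' = -0.880571; -0.880571 ∉ [-0.7, 0.9) → out
#5 (2,3): internal coord 2 + (3)·λ' = +1.091673; +1.091673 ∉ [-0.7, 0.9) → out
#6 (4,-5): internal coord 4 + (-5)·λ' = +5.513878; +5.513878 ∉ [-0.7, 0.9) → out
#7 (-1,-5): internal coord -1 + (-5)·λ' = +0.513878; +0.513878 ∈ [-0.7, 0.9) → IN Λ

1, 2, 3, 7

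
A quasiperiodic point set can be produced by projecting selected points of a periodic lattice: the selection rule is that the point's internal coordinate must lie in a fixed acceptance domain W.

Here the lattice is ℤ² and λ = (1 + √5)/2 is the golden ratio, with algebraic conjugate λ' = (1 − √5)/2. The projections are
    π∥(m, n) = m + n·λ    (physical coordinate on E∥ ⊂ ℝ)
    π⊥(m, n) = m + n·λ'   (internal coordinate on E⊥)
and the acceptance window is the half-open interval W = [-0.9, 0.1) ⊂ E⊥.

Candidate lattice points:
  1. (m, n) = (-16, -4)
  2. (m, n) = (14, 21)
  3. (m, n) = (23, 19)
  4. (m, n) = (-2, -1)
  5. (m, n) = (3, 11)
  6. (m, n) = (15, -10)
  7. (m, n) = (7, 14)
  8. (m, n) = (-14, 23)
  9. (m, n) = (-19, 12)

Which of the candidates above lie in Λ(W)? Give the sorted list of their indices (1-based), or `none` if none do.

Numerically λ ≈ 1.618034 and λ' = −1/λ ≈ -0.618034.
candidate 1: (m,n)=(-16,-4) → π∥ = -16-4·λ ≈ -22.472136, π⊥ = -16-4·λ' ≈ -13.527864 ∉ [-0.9, 0.1) ⇒ out
candidate 2: (m,n)=(14,21) → π∥ = 14+21·λ ≈ 47.978714, π⊥ = 14+21·λ' ≈ 1.021286 ∉ [-0.9, 0.1) ⇒ out
candidate 3: (m,n)=(23,19) → π∥ = 23+19·λ ≈ 53.742646, π⊥ = 23+19·λ' ≈ 11.257354 ∉ [-0.9, 0.1) ⇒ out
candidate 4: (m,n)=(-2,-1) → π∥ = -2-1·λ ≈ -3.618034, π⊥ = -2-1·λ' ≈ -1.381966 ∉ [-0.9, 0.1) ⇒ out
candidate 5: (m,n)=(3,11) → π∥ = 3+11·λ ≈ 20.798374, π⊥ = 3+11·λ' ≈ -3.798374 ∉ [-0.9, 0.1) ⇒ out
candidate 6: (m,n)=(15,-10) → π∥ = 15-10·λ ≈ -1.180340, π⊥ = 15-10·λ' ≈ 21.180340 ∉ [-0.9, 0.1) ⇒ out
candidate 7: (m,n)=(7,14) → π∥ = 7+14·λ ≈ 29.652476, π⊥ = 7+14·λ' ≈ -1.652476 ∉ [-0.9, 0.1) ⇒ out
candidate 8: (m,n)=(-14,23) → π∥ = -14+23·λ ≈ 23.214782, π⊥ = -14+23·λ' ≈ -28.214782 ∉ [-0.9, 0.1) ⇒ out
candidate 9: (m,n)=(-19,12) → π∥ = -19+12·λ ≈ 0.416408, π⊥ = -19+12·λ' ≈ -26.416408 ∉ [-0.9, 0.1) ⇒ out

none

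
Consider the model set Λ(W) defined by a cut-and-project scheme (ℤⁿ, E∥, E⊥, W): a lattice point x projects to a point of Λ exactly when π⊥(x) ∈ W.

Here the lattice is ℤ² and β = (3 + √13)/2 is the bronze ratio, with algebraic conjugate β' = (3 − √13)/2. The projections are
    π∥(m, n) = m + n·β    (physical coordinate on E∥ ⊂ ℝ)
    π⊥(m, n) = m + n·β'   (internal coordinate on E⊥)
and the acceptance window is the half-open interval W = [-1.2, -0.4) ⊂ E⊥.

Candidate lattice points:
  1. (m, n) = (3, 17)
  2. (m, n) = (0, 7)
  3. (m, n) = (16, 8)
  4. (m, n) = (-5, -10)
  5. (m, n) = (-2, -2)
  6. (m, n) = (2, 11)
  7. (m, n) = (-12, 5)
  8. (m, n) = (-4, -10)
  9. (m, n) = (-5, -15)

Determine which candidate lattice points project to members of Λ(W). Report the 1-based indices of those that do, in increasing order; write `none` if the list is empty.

8, 9

Compute β' = (3−√13)/2 = -0.302776, so π⊥(m,n) = m -0.302776·n.
[1] lift (3,17): star map gives -2.147186; window check -1.2 ≤ -2.147186 < -0.4 is false → out
[2] lift (0,7): star map gives -2.119429; window check -1.2 ≤ -2.119429 < -0.4 is false → out
[3] lift (16,8): star map gives 13.577795; window check -1.2 ≤ 13.577795 < -0.4 is false → out
[4] lift (-5,-10): star map gives -1.972244; window check -1.2 ≤ -1.972244 < -0.4 is false → out
[5] lift (-2,-2): star map gives -1.394449; window check -1.2 ≤ -1.394449 < -0.4 is false → out
[6] lift (2,11): star map gives -1.330532; window check -1.2 ≤ -1.330532 < -0.4 is false → out
[7] lift (-12,5): star map gives -13.513878; window check -1.2 ≤ -13.513878 < -0.4 is false → out
[8] lift (-4,-10): star map gives -0.972244; window check -1.2 ≤ -0.972244 < -0.4 is true → IN Λ
[9] lift (-5,-15): star map gives -0.458365; window check -1.2 ≤ -0.458365 < -0.4 is true → IN Λ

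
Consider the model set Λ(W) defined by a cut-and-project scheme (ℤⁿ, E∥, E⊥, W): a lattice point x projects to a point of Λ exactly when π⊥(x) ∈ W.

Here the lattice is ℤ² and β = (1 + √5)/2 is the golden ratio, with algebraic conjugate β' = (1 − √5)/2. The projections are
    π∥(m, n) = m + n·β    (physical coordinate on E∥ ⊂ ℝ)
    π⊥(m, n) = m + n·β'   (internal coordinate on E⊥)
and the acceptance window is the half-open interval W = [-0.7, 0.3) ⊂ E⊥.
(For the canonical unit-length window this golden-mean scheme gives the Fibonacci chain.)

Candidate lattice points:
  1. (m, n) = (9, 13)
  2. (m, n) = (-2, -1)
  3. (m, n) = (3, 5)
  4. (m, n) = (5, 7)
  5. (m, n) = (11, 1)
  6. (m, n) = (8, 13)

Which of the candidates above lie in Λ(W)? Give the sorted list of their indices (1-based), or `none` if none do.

Compute β' = (1−√5)/2 = -0.61803, so π⊥(m,n) = m -0.61803·n.
[1] lift (9,13): star map gives 0.96556; window check -0.7 ≤ 0.96556 < 0.3 is false → out
[2] lift (-2,-1): star map gives -1.38197; window check -0.7 ≤ -1.38197 < 0.3 is false → out
[3] lift (3,5): star map gives -0.09017; window check -0.7 ≤ -0.09017 < 0.3 is true → IN Λ
[4] lift (5,7): star map gives 0.67376; window check -0.7 ≤ 0.67376 < 0.3 is false → out
[5] lift (11,1): star map gives 10.38197; window check -0.7 ≤ 10.38197 < 0.3 is false → out
[6] lift (8,13): star map gives -0.03444; window check -0.7 ≤ -0.03444 < 0.3 is true → IN Λ

3, 6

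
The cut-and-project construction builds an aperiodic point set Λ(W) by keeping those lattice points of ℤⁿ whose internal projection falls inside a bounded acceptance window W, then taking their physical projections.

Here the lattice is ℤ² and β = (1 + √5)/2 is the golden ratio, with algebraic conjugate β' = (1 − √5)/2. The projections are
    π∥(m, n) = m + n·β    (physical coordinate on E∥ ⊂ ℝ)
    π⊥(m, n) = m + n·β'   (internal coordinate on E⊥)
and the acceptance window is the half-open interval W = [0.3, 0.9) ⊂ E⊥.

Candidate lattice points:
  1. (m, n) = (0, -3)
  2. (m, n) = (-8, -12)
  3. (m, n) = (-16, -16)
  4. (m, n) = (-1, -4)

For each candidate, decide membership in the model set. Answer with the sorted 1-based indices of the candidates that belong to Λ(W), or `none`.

none

Compute β' = (1−√5)/2 = -0.6180, so π⊥(m,n) = m -0.6180·n.
candidate 1: (m,n)=(0,-3) → π∥ = 0-3·β ≈ -4.8541, π⊥ = 0-3·β' ≈ 1.8541 ∉ [0.3, 0.9) ⇒ out
candidate 2: (m,n)=(-8,-12) → π∥ = -8-12·β ≈ -27.4164, π⊥ = -8-12·β' ≈ -0.5836 ∉ [0.3, 0.9) ⇒ out
candidate 3: (m,n)=(-16,-16) → π∥ = -16-16·β ≈ -41.8885, π⊥ = -16-16·β' ≈ -6.1115 ∉ [0.3, 0.9) ⇒ out
candidate 4: (m,n)=(-1,-4) → π∥ = -1-4·β ≈ -7.4721, π⊥ = -1-4·β' ≈ 1.4721 ∉ [0.3, 0.9) ⇒ out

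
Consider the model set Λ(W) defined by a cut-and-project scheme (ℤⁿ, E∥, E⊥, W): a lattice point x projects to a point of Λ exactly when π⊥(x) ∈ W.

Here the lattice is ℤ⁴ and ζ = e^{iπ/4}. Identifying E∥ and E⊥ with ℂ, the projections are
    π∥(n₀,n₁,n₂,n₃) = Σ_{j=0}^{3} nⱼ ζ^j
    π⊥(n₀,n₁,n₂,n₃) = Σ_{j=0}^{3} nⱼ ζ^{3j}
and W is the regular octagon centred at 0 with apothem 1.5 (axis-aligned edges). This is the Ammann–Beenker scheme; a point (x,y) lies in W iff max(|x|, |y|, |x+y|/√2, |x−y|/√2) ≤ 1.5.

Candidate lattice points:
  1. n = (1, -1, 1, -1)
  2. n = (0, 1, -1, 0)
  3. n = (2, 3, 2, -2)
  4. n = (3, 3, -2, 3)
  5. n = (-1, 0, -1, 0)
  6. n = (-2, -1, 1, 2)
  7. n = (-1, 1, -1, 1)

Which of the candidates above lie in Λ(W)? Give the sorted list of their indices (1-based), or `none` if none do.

5, 6

With ζ = e^{iπ/4} the internal vectors are ζ^0,ζ^3,ζ^6,ζ^9.
#1 (1, -1, 1, -1): internal (1.0000, -2.4142); octagon support 2.4142 vs apothem 1.5 → ∉ W
#2 (0, 1, -1, 0): internal (-0.7071, 1.7071); octagon support 1.7071 vs apothem 1.5 → ∉ W
#3 (2, 3, 2, -2): internal (-1.5355, -1.2929); octagon support 2.0000 vs apothem 1.5 → ∉ W
#4 (3, 3, -2, 3): internal (3.0000, 6.2426); octagon support 6.5355 vs apothem 1.5 → ∉ W
#5 (-1, 0, -1, 0): internal (-1.0000, 1.0000); octagon support 1.4142 vs apothem 1.5 → ∈ W
#6 (-2, -1, 1, 2): internal (0.1213, -0.2929); octagon support 0.2929 vs apothem 1.5 → ∈ W
#7 (-1, 1, -1, 1): internal (-1.0000, 2.4142); octagon support 2.4142 vs apothem 1.5 → ∉ W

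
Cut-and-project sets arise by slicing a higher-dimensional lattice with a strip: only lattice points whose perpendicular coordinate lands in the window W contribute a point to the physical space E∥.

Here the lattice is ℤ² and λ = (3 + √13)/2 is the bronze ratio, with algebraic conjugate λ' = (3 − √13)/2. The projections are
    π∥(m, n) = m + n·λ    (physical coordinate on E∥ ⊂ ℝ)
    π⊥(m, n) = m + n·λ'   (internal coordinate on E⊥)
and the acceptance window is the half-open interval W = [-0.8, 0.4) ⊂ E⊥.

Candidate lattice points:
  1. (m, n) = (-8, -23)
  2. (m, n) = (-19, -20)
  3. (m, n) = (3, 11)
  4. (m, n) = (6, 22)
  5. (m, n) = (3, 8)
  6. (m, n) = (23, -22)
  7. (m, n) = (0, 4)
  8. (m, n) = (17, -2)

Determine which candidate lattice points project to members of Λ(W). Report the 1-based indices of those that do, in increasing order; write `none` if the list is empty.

Numerically λ ≈ 3.3028 and λ' = −1/λ ≈ -0.3028.
[1] lift (-8,-23): star map gives -1.0362; window check -0.8 ≤ -1.0362 < 0.4 is false → out
[2] lift (-19,-20): star map gives -12.9445; window check -0.8 ≤ -12.9445 < 0.4 is false → out
[3] lift (3,11): star map gives -0.3305; window check -0.8 ≤ -0.3305 < 0.4 is true → IN Λ
[4] lift (6,22): star map gives -0.6611; window check -0.8 ≤ -0.6611 < 0.4 is true → IN Λ
[5] lift (3,8): star map gives 0.5778; window check -0.8 ≤ 0.5778 < 0.4 is false → out
[6] lift (23,-22): star map gives 29.6611; window check -0.8 ≤ 29.6611 < 0.4 is false → out
[7] lift (0,4): star map gives -1.2111; window check -0.8 ≤ -1.2111 < 0.4 is false → out
[8] lift (17,-2): star map gives 17.6056; window check -0.8 ≤ 17.6056 < 0.4 is false → out

3, 4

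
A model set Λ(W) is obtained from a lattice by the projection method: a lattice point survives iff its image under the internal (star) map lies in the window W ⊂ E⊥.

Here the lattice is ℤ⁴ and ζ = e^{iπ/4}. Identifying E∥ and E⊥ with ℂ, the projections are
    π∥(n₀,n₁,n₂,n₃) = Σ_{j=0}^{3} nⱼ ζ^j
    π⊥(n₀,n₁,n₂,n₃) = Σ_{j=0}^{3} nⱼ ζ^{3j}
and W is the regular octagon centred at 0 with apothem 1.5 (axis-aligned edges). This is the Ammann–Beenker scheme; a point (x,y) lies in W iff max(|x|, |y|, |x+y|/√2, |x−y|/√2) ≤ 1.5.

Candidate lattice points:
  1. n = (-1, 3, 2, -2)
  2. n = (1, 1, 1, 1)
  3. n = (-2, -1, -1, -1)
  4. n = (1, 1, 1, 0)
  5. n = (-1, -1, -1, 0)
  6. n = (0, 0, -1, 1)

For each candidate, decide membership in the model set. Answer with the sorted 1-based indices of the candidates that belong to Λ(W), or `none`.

π⊥(n) = n₀ + n₁ζ³ + n₂ζ⁶ + n₃ζ⁹ where ζ = e^{iπ/4}.
candidate 1: n = (-1, 3, 2, -2) → π⊥ ≈ (-4.535534, -1.292893); max(|x|,|y|,|x±y|/√2) = 4.535534 > 1.5 ⇒ ∉ W
candidate 2: n = (1, 1, 1, 1) → π⊥ ≈ (+1.000000, +0.414214); max(|x|,|y|,|x±y|/√2) = 1.000000 ≤ 1.5 ⇒ ∈ W
candidate 3: n = (-2, -1, -1, -1) → π⊥ ≈ (-2.000000, -0.414214); max(|x|,|y|,|x±y|/√2) = 2.000000 > 1.5 ⇒ ∉ W
candidate 4: n = (1, 1, 1, 0) → π⊥ ≈ (+0.292893, -0.292893); max(|x|,|y|,|x±y|/√2) = 0.414214 ≤ 1.5 ⇒ ∈ W
candidate 5: n = (-1, -1, -1, 0) → π⊥ ≈ (-0.292893, +0.292893); max(|x|,|y|,|x±y|/√2) = 0.414214 ≤ 1.5 ⇒ ∈ W
candidate 6: n = (0, 0, -1, 1) → π⊥ ≈ (+0.707107, +1.707107); max(|x|,|y|,|x±y|/√2) = 1.707107 > 1.5 ⇒ ∉ W

2, 4, 5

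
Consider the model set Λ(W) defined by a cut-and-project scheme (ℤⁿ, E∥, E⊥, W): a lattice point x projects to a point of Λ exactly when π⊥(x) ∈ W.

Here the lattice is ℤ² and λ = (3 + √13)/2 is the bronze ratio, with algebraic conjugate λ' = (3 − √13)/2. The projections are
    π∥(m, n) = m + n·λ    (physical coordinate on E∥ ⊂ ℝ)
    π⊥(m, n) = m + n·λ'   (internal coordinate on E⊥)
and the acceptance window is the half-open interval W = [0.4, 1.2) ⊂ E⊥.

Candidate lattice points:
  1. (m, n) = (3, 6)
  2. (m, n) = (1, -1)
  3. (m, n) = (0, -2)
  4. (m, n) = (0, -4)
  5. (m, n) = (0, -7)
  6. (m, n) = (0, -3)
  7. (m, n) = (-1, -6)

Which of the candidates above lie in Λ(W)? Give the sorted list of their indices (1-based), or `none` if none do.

1, 3, 6, 7

Compute λ' = (3−√13)/2 = -0.3028, so π⊥(m,n) = m -0.3028·n.
#1 (3,6): internal coord 3 + (6)·λ' = +1.1833; +1.1833 ∈ [0.4, 1.2) → IN Λ
#2 (1,-1): internal coord 1 + (-1)·λ' = +1.3028; +1.3028 ∉ [0.4, 1.2) → out
#3 (0,-2): internal coord 0 + (-2)·λ' = +0.6056; +0.6056 ∈ [0.4, 1.2) → IN Λ
#4 (0,-4): internal coord 0 + (-4)·λ' = +1.2111; +1.2111 ∉ [0.4, 1.2) → out
#5 (0,-7): internal coord 0 + (-7)·λ' = +2.1194; +2.1194 ∉ [0.4, 1.2) → out
#6 (0,-3): internal coord 0 + (-3)·λ' = +0.9083; +0.9083 ∈ [0.4, 1.2) → IN Λ
#7 (-1,-6): internal coord -1 + (-6)·λ' = +0.8167; +0.8167 ∈ [0.4, 1.2) → IN Λ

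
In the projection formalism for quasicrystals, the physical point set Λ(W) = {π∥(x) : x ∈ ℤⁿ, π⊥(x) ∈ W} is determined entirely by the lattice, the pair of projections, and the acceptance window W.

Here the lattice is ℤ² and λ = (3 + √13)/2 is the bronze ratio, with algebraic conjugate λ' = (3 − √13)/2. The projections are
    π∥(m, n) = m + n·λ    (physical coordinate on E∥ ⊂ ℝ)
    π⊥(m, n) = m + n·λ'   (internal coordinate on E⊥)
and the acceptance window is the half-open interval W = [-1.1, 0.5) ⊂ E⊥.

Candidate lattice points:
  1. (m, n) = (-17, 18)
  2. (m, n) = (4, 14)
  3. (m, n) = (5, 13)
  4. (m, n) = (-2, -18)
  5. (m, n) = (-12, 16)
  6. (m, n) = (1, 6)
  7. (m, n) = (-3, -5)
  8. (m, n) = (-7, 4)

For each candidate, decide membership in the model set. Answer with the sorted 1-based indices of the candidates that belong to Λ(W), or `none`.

2, 6

Numerically λ ≈ 3.302776 and λ' = −1/λ ≈ -0.302776.
candidate 1: (m,n)=(-17,18) → π∥ = -17+18·λ ≈ 42.449961, π⊥ = -17+18·λ' ≈ -22.449961 ∉ [-1.1, 0.5) ⇒ out
candidate 2: (m,n)=(4,14) → π∥ = 4+14·λ ≈ 50.238859, π⊥ = 4+14·λ' ≈ -0.238859 ∈ [-1.1, 0.5) ⇒ IN Λ
candidate 3: (m,n)=(5,13) → π∥ = 5+13·λ ≈ 47.936083, π⊥ = 5+13·λ' ≈ 1.063917 ∉ [-1.1, 0.5) ⇒ out
candidate 4: (m,n)=(-2,-18) → π∥ = -2-18·λ ≈ -61.449961, π⊥ = -2-18·λ' ≈ 3.449961 ∉ [-1.1, 0.5) ⇒ out
candidate 5: (m,n)=(-12,16) → π∥ = -12+16·λ ≈ 40.844410, π⊥ = -12+16·λ' ≈ -16.844410 ∉ [-1.1, 0.5) ⇒ out
candidate 6: (m,n)=(1,6) → π∥ = 1+6·λ ≈ 20.816654, π⊥ = 1+6·λ' ≈ -0.816654 ∈ [-1.1, 0.5) ⇒ IN Λ
candidate 7: (m,n)=(-3,-5) → π∥ = -3-5·λ ≈ -19.513878, π⊥ = -3-5·λ' ≈ -1.486122 ∉ [-1.1, 0.5) ⇒ out
candidate 8: (m,n)=(-7,4) → π∥ = -7+4·λ ≈ 6.211103, π⊥ = -7+4·λ' ≈ -8.211103 ∉ [-1.1, 0.5) ⇒ out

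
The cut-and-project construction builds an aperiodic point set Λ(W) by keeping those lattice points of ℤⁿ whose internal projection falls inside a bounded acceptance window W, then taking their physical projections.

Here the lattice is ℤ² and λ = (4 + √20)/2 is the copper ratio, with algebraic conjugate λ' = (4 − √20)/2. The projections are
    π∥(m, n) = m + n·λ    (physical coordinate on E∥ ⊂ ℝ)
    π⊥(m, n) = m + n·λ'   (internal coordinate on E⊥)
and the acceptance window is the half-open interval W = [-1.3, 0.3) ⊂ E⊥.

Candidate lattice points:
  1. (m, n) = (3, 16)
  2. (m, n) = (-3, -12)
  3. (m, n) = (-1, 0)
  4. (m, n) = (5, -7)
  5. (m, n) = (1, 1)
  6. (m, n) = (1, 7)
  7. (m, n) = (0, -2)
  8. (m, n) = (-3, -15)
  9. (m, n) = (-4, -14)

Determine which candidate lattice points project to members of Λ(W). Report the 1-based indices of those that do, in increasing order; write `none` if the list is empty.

1, 2, 3, 6, 9

λ' = (4−√20)/2 ≈ -0.23607.
#1 (3,16): internal coord 3 + (16)·λ' = -0.77709; -0.77709 ∈ [-1.3, 0.3) → IN Λ
#2 (-3,-12): internal coord -3 + (-12)·λ' = -0.16718; -0.16718 ∈ [-1.3, 0.3) → IN Λ
#3 (-1,0): internal coord -1 + (0)·λ' = -1.00000; -1.00000 ∈ [-1.3, 0.3) → IN Λ
#4 (5,-7): internal coord 5 + (-7)·λ' = +6.65248; +6.65248 ∉ [-1.3, 0.3) → out
#5 (1,1): internal coord 1 + (1)·λ' = +0.76393; +0.76393 ∉ [-1.3, 0.3) → out
#6 (1,7): internal coord 1 + (7)·λ' = -0.65248; -0.65248 ∈ [-1.3, 0.3) → IN Λ
#7 (0,-2): internal coord 0 + (-2)·λ' = +0.47214; +0.47214 ∉ [-1.3, 0.3) → out
#8 (-3,-15): internal coord -3 + (-15)·λ' = +0.54102; +0.54102 ∉ [-1.3, 0.3) → out
#9 (-4,-14): internal coord -4 + (-14)·λ' = -0.69505; -0.69505 ∈ [-1.3, 0.3) → IN Λ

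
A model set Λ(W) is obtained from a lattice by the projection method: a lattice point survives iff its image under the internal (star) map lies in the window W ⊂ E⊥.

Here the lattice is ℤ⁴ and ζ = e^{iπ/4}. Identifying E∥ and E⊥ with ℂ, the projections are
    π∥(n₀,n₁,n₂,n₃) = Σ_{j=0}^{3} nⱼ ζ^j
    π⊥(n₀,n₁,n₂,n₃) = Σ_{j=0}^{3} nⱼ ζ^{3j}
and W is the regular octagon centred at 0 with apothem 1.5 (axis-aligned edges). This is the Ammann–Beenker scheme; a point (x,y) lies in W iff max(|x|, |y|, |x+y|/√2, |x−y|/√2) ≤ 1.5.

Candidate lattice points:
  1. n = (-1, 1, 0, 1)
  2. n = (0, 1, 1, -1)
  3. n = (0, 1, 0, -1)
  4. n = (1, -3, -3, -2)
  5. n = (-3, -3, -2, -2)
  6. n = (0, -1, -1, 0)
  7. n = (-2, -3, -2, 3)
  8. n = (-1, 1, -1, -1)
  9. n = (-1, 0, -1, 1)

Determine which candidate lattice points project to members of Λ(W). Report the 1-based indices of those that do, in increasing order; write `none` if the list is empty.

3, 6

With ζ = e^{iπ/4} the internal vectors are ζ^0,ζ^3,ζ^6,ζ^9.
#1 (-1, 1, 0, 1): internal (-1.0000, 1.4142); octagon support 1.7071 vs apothem 1.5 → ∉ W
#2 (0, 1, 1, -1): internal (-1.4142, -1.0000); octagon support 1.7071 vs apothem 1.5 → ∉ W
#3 (0, 1, 0, -1): internal (-1.4142, 0.0000); octagon support 1.4142 vs apothem 1.5 → ∈ W
#4 (1, -3, -3, -2): internal (1.7071, -0.5355); octagon support 1.7071 vs apothem 1.5 → ∉ W
#5 (-3, -3, -2, -2): internal (-2.2929, -1.5355); octagon support 2.7071 vs apothem 1.5 → ∉ W
#6 (0, -1, -1, 0): internal (0.7071, 0.2929); octagon support 0.7071 vs apothem 1.5 → ∈ W
#7 (-2, -3, -2, 3): internal (2.2426, 2.0000); octagon support 3.0000 vs apothem 1.5 → ∉ W
#8 (-1, 1, -1, -1): internal (-2.4142, 1.0000); octagon support 2.4142 vs apothem 1.5 → ∉ W
#9 (-1, 0, -1, 1): internal (-0.2929, 1.7071); octagon support 1.7071 vs apothem 1.5 → ∉ W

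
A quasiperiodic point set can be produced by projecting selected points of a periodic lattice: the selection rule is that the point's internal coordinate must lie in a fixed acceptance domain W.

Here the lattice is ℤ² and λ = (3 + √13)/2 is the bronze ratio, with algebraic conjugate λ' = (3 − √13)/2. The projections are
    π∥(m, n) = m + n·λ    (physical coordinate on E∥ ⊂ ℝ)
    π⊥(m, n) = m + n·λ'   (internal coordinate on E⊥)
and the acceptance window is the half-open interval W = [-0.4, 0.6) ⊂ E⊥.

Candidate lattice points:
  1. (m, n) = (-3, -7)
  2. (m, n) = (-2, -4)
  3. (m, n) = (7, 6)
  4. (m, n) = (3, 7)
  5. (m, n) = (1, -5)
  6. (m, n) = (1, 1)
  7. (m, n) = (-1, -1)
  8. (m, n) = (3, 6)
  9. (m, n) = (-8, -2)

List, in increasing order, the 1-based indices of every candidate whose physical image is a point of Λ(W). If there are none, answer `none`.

none

λ' = (3−√13)/2 ≈ -0.3028.
candidate 1: (m,n)=(-3,-7) → π∥ = -3-7·λ ≈ -26.1194, π⊥ = -3-7·λ' ≈ -0.8806 ∉ [-0.4, 0.6) ⇒ out
candidate 2: (m,n)=(-2,-4) → π∥ = -2-4·λ ≈ -15.2111, π⊥ = -2-4·λ' ≈ -0.7889 ∉ [-0.4, 0.6) ⇒ out
candidate 3: (m,n)=(7,6) → π∥ = 7+6·λ ≈ 26.8167, π⊥ = 7+6·λ' ≈ 5.1833 ∉ [-0.4, 0.6) ⇒ out
candidate 4: (m,n)=(3,7) → π∥ = 3+7·λ ≈ 26.1194, π⊥ = 3+7·λ' ≈ 0.8806 ∉ [-0.4, 0.6) ⇒ out
candidate 5: (m,n)=(1,-5) → π∥ = 1-5·λ ≈ -15.5139, π⊥ = 1-5·λ' ≈ 2.5139 ∉ [-0.4, 0.6) ⇒ out
candidate 6: (m,n)=(1,1) → π∥ = 1+1·λ ≈ 4.3028, π⊥ = 1+1·λ' ≈ 0.6972 ∉ [-0.4, 0.6) ⇒ out
candidate 7: (m,n)=(-1,-1) → π∥ = -1-1·λ ≈ -4.3028, π⊥ = -1-1·λ' ≈ -0.6972 ∉ [-0.4, 0.6) ⇒ out
candidate 8: (m,n)=(3,6) → π∥ = 3+6·λ ≈ 22.8167, π⊥ = 3+6·λ' ≈ 1.1833 ∉ [-0.4, 0.6) ⇒ out
candidate 9: (m,n)=(-8,-2) → π∥ = -8-2·λ ≈ -14.6056, π⊥ = -8-2·λ' ≈ -7.3944 ∉ [-0.4, 0.6) ⇒ out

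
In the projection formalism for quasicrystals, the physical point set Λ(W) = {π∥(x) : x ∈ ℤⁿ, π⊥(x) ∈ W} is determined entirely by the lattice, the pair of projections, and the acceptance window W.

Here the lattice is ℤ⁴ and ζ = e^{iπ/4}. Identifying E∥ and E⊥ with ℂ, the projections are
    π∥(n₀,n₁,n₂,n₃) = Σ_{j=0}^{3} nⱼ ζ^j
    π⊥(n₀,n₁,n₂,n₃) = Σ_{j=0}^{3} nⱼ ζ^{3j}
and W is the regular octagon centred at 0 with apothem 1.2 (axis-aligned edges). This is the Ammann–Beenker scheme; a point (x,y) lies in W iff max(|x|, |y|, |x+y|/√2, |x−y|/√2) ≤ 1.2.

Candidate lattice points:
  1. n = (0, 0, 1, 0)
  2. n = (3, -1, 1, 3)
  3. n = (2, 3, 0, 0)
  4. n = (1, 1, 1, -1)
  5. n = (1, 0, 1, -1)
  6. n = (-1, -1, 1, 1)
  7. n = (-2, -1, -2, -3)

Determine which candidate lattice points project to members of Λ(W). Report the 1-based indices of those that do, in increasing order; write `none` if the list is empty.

With ζ = e^{iπ/4} the internal vectors are ζ^0,ζ^3,ζ^6,ζ^9.
#1 (0, 0, 1, 0): internal (0.0000, -1.0000); octagon support 1.0000 vs apothem 1.2 → ∈ W
#2 (3, -1, 1, 3): internal (5.8284, 0.4142); octagon support 5.8284 vs apothem 1.2 → ∉ W
#3 (2, 3, 0, 0): internal (-0.1213, 2.1213); octagon support 2.1213 vs apothem 1.2 → ∉ W
#4 (1, 1, 1, -1): internal (-0.4142, -1.0000); octagon support 1.0000 vs apothem 1.2 → ∈ W
#5 (1, 0, 1, -1): internal (0.2929, -1.7071); octagon support 1.7071 vs apothem 1.2 → ∉ W
#6 (-1, -1, 1, 1): internal (0.4142, -1.0000); octagon support 1.0000 vs apothem 1.2 → ∈ W
#7 (-2, -1, -2, -3): internal (-3.4142, -0.8284); octagon support 3.4142 vs apothem 1.2 → ∉ W

1, 4, 6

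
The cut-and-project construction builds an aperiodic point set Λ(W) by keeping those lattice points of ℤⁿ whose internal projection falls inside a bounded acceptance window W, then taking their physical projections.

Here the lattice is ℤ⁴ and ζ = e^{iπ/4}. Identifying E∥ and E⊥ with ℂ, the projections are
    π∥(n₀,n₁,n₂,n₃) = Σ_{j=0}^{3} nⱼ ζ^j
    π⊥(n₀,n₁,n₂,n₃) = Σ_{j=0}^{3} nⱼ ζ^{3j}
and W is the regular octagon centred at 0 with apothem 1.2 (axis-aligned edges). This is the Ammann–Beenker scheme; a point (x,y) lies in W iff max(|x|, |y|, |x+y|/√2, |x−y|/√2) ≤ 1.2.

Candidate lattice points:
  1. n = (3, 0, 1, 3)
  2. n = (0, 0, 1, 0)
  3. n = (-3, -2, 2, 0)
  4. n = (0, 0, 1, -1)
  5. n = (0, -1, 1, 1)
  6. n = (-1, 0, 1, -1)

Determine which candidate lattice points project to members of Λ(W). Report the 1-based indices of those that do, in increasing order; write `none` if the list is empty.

2

With ζ = e^{iπ/4} the internal vectors are ζ^0,ζ^3,ζ^6,ζ^9.
candidate 1: n = (3, 0, 1, 3) → π⊥ ≈ (+5.121320, +1.121320); max(|x|,|y|,|x±y|/√2) = 5.121320 > 1.2 ⇒ ∉ W
candidate 2: n = (0, 0, 1, 0) → π⊥ ≈ (+0.000000, -1.000000); max(|x|,|y|,|x±y|/√2) = 1.000000 ≤ 1.2 ⇒ ∈ W
candidate 3: n = (-3, -2, 2, 0) → π⊥ ≈ (-1.585786, -3.414214); max(|x|,|y|,|x±y|/√2) = 3.535534 > 1.2 ⇒ ∉ W
candidate 4: n = (0, 0, 1, -1) → π⊥ ≈ (-0.707107, -1.707107); max(|x|,|y|,|x±y|/√2) = 1.707107 > 1.2 ⇒ ∉ W
candidate 5: n = (0, -1, 1, 1) → π⊥ ≈ (+1.414214, -1.000000); max(|x|,|y|,|x±y|/√2) = 1.707107 > 1.2 ⇒ ∉ W
candidate 6: n = (-1, 0, 1, -1) → π⊥ ≈ (-1.707107, -1.707107); max(|x|,|y|,|x±y|/√2) = 2.414214 > 1.2 ⇒ ∉ W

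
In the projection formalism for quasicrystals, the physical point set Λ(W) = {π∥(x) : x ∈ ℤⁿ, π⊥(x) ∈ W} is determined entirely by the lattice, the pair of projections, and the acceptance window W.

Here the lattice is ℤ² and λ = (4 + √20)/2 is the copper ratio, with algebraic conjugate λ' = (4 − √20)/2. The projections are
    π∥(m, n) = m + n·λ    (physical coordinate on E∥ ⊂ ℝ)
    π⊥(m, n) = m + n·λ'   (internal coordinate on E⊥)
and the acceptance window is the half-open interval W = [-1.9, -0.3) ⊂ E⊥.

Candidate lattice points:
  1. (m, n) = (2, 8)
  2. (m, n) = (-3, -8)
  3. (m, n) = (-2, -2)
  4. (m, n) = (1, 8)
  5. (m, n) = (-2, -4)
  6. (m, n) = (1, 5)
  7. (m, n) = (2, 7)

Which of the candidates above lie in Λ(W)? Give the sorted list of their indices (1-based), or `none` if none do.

2, 3, 4, 5

Numerically λ ≈ 4.2361 and λ' = −1/λ ≈ -0.2361.
[1] lift (2,8): star map gives 0.1115; window check -1.9 ≤ 0.1115 < -0.3 is false → out
[2] lift (-3,-8): star map gives -1.1115; window check -1.9 ≤ -1.1115 < -0.3 is true → IN Λ
[3] lift (-2,-2): star map gives -1.5279; window check -1.9 ≤ -1.5279 < -0.3 is true → IN Λ
[4] lift (1,8): star map gives -0.8885; window check -1.9 ≤ -0.8885 < -0.3 is true → IN Λ
[5] lift (-2,-4): star map gives -1.0557; window check -1.9 ≤ -1.0557 < -0.3 is true → IN Λ
[6] lift (1,5): star map gives -0.1803; window check -1.9 ≤ -0.1803 < -0.3 is false → out
[7] lift (2,7): star map gives 0.3475; window check -1.9 ≤ 0.3475 < -0.3 is false → out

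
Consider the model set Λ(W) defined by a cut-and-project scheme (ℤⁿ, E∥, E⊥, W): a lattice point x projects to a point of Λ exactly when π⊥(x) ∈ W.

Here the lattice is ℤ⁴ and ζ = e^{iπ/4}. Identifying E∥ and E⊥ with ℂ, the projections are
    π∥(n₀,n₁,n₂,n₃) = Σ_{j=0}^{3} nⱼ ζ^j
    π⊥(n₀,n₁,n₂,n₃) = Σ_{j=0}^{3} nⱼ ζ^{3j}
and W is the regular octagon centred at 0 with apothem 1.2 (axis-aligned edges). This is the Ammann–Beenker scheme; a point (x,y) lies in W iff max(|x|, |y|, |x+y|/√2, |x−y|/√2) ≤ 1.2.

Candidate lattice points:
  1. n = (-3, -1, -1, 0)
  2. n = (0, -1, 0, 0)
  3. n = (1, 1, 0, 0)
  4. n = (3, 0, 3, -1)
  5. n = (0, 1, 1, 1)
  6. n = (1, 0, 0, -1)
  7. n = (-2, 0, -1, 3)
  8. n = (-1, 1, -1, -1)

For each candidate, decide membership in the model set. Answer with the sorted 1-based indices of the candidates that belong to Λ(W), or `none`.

2, 3, 5, 6

Internal map: ζ^{3j} for j=0..3 gives (1,0), (−√2/2,√2/2), (0,−1), (√2/2,√2/2).
#1 (-3, -1, -1, 0): internal (-2.29289, 0.29289); octagon support 2.29289 vs apothem 1.2 → ∉ W
#2 (0, -1, 0, 0): internal (0.70711, -0.70711); octagon support 1.00000 vs apothem 1.2 → ∈ W
#3 (1, 1, 0, 0): internal (0.29289, 0.70711); octagon support 0.70711 vs apothem 1.2 → ∈ W
#4 (3, 0, 3, -1): internal (2.29289, -3.70711); octagon support 4.24264 vs apothem 1.2 → ∉ W
#5 (0, 1, 1, 1): internal (0.00000, 0.41421); octagon support 0.41421 vs apothem 1.2 → ∈ W
#6 (1, 0, 0, -1): internal (0.29289, -0.70711); octagon support 0.70711 vs apothem 1.2 → ∈ W
#7 (-2, 0, -1, 3): internal (0.12132, 3.12132); octagon support 3.12132 vs apothem 1.2 → ∉ W
#8 (-1, 1, -1, -1): internal (-2.41421, 1.00000); octagon support 2.41421 vs apothem 1.2 → ∉ W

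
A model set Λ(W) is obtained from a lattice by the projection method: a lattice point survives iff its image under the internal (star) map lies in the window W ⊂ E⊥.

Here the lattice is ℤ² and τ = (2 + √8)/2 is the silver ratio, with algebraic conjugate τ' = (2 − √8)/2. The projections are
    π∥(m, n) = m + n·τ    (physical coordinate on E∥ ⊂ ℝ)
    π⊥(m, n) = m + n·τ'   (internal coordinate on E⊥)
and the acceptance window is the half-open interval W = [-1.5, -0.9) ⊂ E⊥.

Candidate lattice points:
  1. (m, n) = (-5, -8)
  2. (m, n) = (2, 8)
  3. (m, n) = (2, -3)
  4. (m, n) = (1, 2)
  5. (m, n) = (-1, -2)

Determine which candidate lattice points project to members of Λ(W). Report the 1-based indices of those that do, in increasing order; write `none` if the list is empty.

Compute τ' = (2−√8)/2 = -0.4142, so π⊥(m,n) = m -0.4142·n.
#1 (-5,-8): internal coord -5 + (-8)·τ' = -1.6863; -1.6863 ∉ [-1.5, -0.9) → out
#2 (2,8): internal coord 2 + (8)·τ' = -1.3137; -1.3137 ∈ [-1.5, -0.9) → IN Λ
#3 (2,-3): internal coord 2 + (-3)·τ' = +3.2426; +3.2426 ∉ [-1.5, -0.9) → out
#4 (1,2): internal coord 1 + (2)·τ' = +0.1716; +0.1716 ∉ [-1.5, -0.9) → out
#5 (-1,-2): internal coord -1 + (-2)·τ' = -0.1716; -0.1716 ∉ [-1.5, -0.9) → out

2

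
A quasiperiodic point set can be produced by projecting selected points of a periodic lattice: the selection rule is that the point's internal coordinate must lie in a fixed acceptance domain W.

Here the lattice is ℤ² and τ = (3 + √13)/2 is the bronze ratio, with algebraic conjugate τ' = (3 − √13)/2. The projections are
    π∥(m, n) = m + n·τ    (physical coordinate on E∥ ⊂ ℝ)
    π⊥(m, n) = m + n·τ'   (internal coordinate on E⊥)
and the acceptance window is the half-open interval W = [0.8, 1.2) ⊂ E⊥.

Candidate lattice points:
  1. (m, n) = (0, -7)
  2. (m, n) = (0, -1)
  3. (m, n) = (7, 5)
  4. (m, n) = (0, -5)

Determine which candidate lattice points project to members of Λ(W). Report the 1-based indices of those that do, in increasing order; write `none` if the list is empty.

τ' = (3−√13)/2 ≈ -0.30278.
#1 (0,-7): internal coord 0 + (-7)·τ' = +2.11943; +2.11943 ∉ [0.8, 1.2) → out
#2 (0,-1): internal coord 0 + (-1)·τ' = +0.30278; +0.30278 ∉ [0.8, 1.2) → out
#3 (7,5): internal coord 7 + (5)·τ' = +5.48612; +5.48612 ∉ [0.8, 1.2) → out
#4 (0,-5): internal coord 0 + (-5)·τ' = +1.51388; +1.51388 ∉ [0.8, 1.2) → out

none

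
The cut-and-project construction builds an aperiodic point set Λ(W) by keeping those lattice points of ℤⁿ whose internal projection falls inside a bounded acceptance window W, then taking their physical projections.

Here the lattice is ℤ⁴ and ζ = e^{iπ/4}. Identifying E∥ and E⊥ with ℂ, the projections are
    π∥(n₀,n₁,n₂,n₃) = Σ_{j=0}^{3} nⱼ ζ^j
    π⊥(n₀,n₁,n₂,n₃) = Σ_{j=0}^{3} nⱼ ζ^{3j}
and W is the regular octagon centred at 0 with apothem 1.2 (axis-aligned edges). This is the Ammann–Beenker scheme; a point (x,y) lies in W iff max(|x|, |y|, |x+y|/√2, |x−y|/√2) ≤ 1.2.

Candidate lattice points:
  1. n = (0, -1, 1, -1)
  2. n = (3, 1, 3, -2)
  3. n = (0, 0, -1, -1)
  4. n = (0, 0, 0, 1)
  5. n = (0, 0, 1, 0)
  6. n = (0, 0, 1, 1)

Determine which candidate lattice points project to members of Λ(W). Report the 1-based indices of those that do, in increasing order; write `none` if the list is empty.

3, 4, 5, 6

Internal map: ζ^{3j} for j=0..3 gives (1,0), (−√2/2,√2/2), (0,−1), (√2/2,√2/2).
#1 (0, -1, 1, -1): internal (0.0000, -2.4142); octagon support 2.4142 vs apothem 1.2 → ∉ W
#2 (3, 1, 3, -2): internal (0.8787, -3.7071); octagon support 3.7071 vs apothem 1.2 → ∉ W
#3 (0, 0, -1, -1): internal (-0.7071, 0.2929); octagon support 0.7071 vs apothem 1.2 → ∈ W
#4 (0, 0, 0, 1): internal (0.7071, 0.7071); octagon support 1.0000 vs apothem 1.2 → ∈ W
#5 (0, 0, 1, 0): internal (0.0000, -1.0000); octagon support 1.0000 vs apothem 1.2 → ∈ W
#6 (0, 0, 1, 1): internal (0.7071, -0.2929); octagon support 0.7071 vs apothem 1.2 → ∈ W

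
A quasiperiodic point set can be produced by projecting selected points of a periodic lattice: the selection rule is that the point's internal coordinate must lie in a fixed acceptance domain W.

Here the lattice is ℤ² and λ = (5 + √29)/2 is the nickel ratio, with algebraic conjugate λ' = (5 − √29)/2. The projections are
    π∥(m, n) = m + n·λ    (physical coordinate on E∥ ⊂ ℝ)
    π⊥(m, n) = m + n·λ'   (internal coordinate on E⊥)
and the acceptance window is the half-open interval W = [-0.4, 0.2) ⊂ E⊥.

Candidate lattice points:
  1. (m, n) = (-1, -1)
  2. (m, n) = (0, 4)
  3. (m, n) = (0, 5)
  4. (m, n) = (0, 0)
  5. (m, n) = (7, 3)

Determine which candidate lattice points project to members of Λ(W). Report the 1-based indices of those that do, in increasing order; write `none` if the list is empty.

λ' = (5−√29)/2 ≈ -0.1926.
candidate 1: (m,n)=(-1,-1) → π∥ = -1-1·λ ≈ -6.1926, π⊥ = -1-1·λ' ≈ -0.8074 ∉ [-0.4, 0.2) ⇒ out
candidate 2: (m,n)=(0,4) → π∥ = 0+4·λ ≈ 20.7703, π⊥ = 0+4·λ' ≈ -0.7703 ∉ [-0.4, 0.2) ⇒ out
candidate 3: (m,n)=(0,5) → π∥ = 0+5·λ ≈ 25.9629, π⊥ = 0+5·λ' ≈ -0.9629 ∉ [-0.4, 0.2) ⇒ out
candidate 4: (m,n)=(0,0) → π∥ = 0+0·λ ≈ 0.0000, π⊥ = 0+0·λ' ≈ 0.0000 ∈ [-0.4, 0.2) ⇒ IN Λ
candidate 5: (m,n)=(7,3) → π∥ = 7+3·λ ≈ 22.5777, π⊥ = 7+3·λ' ≈ 6.4223 ∉ [-0.4, 0.2) ⇒ out

4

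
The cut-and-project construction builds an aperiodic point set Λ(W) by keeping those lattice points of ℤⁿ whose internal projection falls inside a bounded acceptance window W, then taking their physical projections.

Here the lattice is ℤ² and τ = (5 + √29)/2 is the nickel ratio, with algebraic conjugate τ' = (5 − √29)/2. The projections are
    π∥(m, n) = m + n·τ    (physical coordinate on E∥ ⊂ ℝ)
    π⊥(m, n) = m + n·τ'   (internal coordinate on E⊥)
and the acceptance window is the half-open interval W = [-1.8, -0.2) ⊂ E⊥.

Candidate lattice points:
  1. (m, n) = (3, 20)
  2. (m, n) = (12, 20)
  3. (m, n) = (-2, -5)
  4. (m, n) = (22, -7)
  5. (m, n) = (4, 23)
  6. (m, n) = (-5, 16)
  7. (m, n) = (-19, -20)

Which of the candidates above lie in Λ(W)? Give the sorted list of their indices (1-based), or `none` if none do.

τ' = (5−√29)/2 ≈ -0.192582.
candidate 1: (m,n)=(3,20) → π∥ = 3+20·τ ≈ 106.851648, π⊥ = 3+20·τ' ≈ -0.851648 ∈ [-1.8, -0.2) ⇒ IN Λ
candidate 2: (m,n)=(12,20) → π∥ = 12+20·τ ≈ 115.851648, π⊥ = 12+20·τ' ≈ 8.148352 ∉ [-1.8, -0.2) ⇒ out
candidate 3: (m,n)=(-2,-5) → π∥ = -2-5·τ ≈ -27.962912, π⊥ = -2-5·τ' ≈ -1.037088 ∈ [-1.8, -0.2) ⇒ IN Λ
candidate 4: (m,n)=(22,-7) → π∥ = 22-7·τ ≈ -14.348077, π⊥ = 22-7·τ' ≈ 23.348077 ∉ [-1.8, -0.2) ⇒ out
candidate 5: (m,n)=(4,23) → π∥ = 4+23·τ ≈ 123.429395, π⊥ = 4+23·τ' ≈ -0.429395 ∈ [-1.8, -0.2) ⇒ IN Λ
candidate 6: (m,n)=(-5,16) → π∥ = -5+16·τ ≈ 78.081318, π⊥ = -5+16·τ' ≈ -8.081318 ∉ [-1.8, -0.2) ⇒ out
candidate 7: (m,n)=(-19,-20) → π∥ = -19-20·τ ≈ -122.851648, π⊥ = -19-20·τ' ≈ -15.148352 ∉ [-1.8, -0.2) ⇒ out

1, 3, 5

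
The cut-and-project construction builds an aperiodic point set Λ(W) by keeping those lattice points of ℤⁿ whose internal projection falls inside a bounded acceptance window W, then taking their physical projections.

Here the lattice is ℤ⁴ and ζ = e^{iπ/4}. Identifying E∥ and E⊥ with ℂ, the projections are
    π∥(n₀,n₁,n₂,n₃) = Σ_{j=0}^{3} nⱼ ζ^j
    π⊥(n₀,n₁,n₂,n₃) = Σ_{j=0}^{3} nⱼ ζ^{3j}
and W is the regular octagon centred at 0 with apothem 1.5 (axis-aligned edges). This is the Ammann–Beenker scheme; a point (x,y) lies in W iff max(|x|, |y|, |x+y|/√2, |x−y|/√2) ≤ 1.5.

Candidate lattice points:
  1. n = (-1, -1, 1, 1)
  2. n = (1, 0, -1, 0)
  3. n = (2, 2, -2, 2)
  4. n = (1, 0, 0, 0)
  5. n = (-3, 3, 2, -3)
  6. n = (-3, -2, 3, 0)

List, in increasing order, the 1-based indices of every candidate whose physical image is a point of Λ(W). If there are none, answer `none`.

With ζ = e^{iπ/4} the internal vectors are ζ^0,ζ^3,ζ^6,ζ^9.
candidate 1: n = (-1, -1, 1, 1) → π⊥ ≈ (+0.4142, -1.0000); max(|x|,|y|,|x±y|/√2) = 1.0000 ≤ 1.5 ⇒ ∈ W
candidate 2: n = (1, 0, -1, 0) → π⊥ ≈ (+1.0000, +1.0000); max(|x|,|y|,|x±y|/√2) = 1.4142 ≤ 1.5 ⇒ ∈ W
candidate 3: n = (2, 2, -2, 2) → π⊥ ≈ (+2.0000, +4.8284); max(|x|,|y|,|x±y|/√2) = 4.8284 > 1.5 ⇒ ∉ W
candidate 4: n = (1, 0, 0, 0) → π⊥ ≈ (+1.0000, +0.0000); max(|x|,|y|,|x±y|/√2) = 1.0000 ≤ 1.5 ⇒ ∈ W
candidate 5: n = (-3, 3, 2, -3) → π⊥ ≈ (-7.2426, -2.0000); max(|x|,|y|,|x±y|/√2) = 7.2426 > 1.5 ⇒ ∉ W
candidate 6: n = (-3, -2, 3, 0) → π⊥ ≈ (-1.5858, -4.4142); max(|x|,|y|,|x±y|/√2) = 4.4142 > 1.5 ⇒ ∉ W

1, 2, 4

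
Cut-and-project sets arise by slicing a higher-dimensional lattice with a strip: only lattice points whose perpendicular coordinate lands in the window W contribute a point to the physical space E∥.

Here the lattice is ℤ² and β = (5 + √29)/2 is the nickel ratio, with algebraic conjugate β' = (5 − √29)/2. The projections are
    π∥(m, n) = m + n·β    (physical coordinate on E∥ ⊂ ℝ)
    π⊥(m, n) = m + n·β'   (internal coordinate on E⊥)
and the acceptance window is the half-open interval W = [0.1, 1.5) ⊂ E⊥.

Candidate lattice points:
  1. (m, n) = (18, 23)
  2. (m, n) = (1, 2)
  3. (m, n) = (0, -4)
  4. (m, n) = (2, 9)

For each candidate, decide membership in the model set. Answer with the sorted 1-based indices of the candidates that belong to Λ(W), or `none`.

Numerically β ≈ 5.1926 and β' = −1/β ≈ -0.1926.
candidate 1: (m,n)=(18,23) → π∥ = 18+23·β ≈ 137.4294, π⊥ = 18+23·β' ≈ 13.5706 ∉ [0.1, 1.5) ⇒ out
candidate 2: (m,n)=(1,2) → π∥ = 1+2·β ≈ 11.3852, π⊥ = 1+2·β' ≈ 0.6148 ∈ [0.1, 1.5) ⇒ IN Λ
candidate 3: (m,n)=(0,-4) → π∥ = 0-4·β ≈ -20.7703, π⊥ = 0-4·β' ≈ 0.7703 ∈ [0.1, 1.5) ⇒ IN Λ
candidate 4: (m,n)=(2,9) → π∥ = 2+9·β ≈ 48.7332, π⊥ = 2+9·β' ≈ 0.2668 ∈ [0.1, 1.5) ⇒ IN Λ

2, 3, 4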